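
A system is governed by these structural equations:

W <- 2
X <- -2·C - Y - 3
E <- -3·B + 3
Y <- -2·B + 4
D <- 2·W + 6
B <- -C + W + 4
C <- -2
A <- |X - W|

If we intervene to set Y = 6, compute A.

Under do(Y=6), the mechanism Y <- -2·B + 4 is discarded; Y is fixed at 6.
X = -2·C - Y - 3  [with C=-2, Y=6]  = -5
A = |X - W|  [with X=-5, W=2]  = 7

7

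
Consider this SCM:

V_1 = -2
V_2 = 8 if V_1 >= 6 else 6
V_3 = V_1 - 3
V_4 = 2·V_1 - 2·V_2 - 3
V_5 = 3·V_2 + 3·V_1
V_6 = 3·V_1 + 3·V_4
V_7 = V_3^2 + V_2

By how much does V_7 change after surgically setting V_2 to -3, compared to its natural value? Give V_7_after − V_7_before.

Under do(V_2=-3), the mechanism V_2 = 8 if V_1 >= 6 else 6 is discarded; V_2 is fixed at -3.
V_3 = V_1 - 3  [with V_1=-2]  = -5
V_7 = V_3^2 + V_2  [with V_3=-5, V_2=-3]  = 22
Without intervention: V_2 = 8 if V_1 >= 6 else 6  [with V_1=-2]  = 6; V_3 = V_1 - 3  [with V_1=-2]  = -5; V_7 = V_3^2 + V_2  [with V_3=-5, V_2=6]  = 31.
Change = 22 − 31 = -9.

-9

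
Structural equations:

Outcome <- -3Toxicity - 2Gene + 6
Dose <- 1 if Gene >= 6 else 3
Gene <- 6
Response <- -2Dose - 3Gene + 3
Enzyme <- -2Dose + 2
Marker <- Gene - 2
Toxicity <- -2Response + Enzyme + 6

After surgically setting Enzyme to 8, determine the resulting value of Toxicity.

The intervention breaks the incoming arrows to Enzyme: Enzyme <- -2Dose + 2 no longer applies, and Enzyme = 8.
Dose = 1 if Gene >= 6 else 3  [with Gene=6]  = 1
Response = -2Dose - 3Gene + 3  [with Dose=1, Gene=6]  = -17
Toxicity = -2Response + Enzyme + 6  [with Response=-17, Enzyme=8]  = 48

48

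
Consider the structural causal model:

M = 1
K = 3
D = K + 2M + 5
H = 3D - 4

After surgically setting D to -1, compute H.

The intervention breaks the incoming arrows to D: D = K + 2M + 5 no longer applies, and D = -1.
H = 3D - 4  [with D=-1]  = -7

-7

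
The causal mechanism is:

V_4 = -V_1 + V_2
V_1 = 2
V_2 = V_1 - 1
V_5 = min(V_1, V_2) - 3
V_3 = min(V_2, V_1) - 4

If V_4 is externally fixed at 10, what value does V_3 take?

-3

Under do(V_4=10), the mechanism V_4 = -V_1 + V_2 is discarded; V_4 is fixed at 10.
Since V_3 is not a descendant of the intervened variable, it is unaffected.
V_2 = V_1 - 1  [with V_1=2]  = 1
V_3 = min(V_2, V_1) - 4  [with V_2=1, V_1=2]  = -3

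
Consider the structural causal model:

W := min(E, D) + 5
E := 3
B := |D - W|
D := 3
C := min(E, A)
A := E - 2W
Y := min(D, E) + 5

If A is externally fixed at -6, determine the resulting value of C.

-6

Under do(A=-6), the mechanism A := E - 2W is discarded; A is fixed at -6.
C = min(E, A)  [with E=3, A=-6]  = -6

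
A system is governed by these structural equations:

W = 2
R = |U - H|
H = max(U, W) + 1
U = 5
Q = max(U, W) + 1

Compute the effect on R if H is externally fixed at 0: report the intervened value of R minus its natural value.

Intervening sets H = 0 and removes its equation (H = max(U, W) + 1).
R = |U - H|  [with U=5, H=0]  = 5
Without intervention: H = max(U, W) + 1  [with U=5, W=2]  = 6; R = |U - H|  [with U=5, H=6]  = 1.
Change = 5 − 1 = 4.

4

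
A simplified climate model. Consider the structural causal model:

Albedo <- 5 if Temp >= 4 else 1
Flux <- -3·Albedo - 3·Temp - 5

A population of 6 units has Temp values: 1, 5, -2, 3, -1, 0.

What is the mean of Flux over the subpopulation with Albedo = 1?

-8.6

E[Flux|Albedo=1] averages over only the 5 units with Albedo=1 (Temp = 1, -2, 3, -1, 0): Flux = -11, -2, -17, -5, -8, mean -8.6.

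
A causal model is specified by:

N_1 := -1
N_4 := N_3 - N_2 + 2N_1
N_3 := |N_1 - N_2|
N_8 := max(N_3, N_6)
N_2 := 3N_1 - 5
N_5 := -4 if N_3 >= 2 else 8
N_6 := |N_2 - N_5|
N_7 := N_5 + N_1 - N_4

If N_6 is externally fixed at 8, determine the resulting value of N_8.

Intervening sets N_6 = 8 and removes its equation (N_6 := |N_2 - N_5|).
N_2 = 3N_1 - 5  [with N_1=-1]  = -8
N_3 = |N_1 - N_2|  [with N_1=-1, N_2=-8]  = 7
N_8 = max(N_3, N_6)  [with N_3=7, N_6=8]  = 8

8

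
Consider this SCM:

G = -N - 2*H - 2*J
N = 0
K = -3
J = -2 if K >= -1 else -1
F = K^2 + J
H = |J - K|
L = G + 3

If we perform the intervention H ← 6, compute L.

Under do(H=6), the mechanism H = |J - K| is discarded; H is fixed at 6.
J = -2 if K >= -1 else -1  [with K=-3]  = -1
G = -N - 2*H - 2*J  [with N=0, H=6, J=-1]  = -10
L = G + 3  [with G=-10]  = -7

-7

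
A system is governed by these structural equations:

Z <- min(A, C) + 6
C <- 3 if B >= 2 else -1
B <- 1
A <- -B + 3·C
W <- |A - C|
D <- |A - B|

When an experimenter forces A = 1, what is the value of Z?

The intervention breaks the incoming arrows to A: A <- -B + 3·C no longer applies, and A = 1.
C = 3 if B >= 2 else -1  [with B=1]  = -1
Z = min(A, C) + 6  [with A=1, C=-1]  = 5

5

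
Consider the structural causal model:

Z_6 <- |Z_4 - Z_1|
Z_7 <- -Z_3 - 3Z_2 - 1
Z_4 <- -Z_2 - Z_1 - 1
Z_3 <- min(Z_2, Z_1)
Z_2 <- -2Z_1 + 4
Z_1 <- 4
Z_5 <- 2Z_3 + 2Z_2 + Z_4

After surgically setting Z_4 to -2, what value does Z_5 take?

Intervening sets Z_4 = -2 and removes its equation (Z_4 <- -Z_2 - Z_1 - 1).
Z_2 = -2Z_1 + 4  [with Z_1=4]  = -4
Z_3 = min(Z_2, Z_1)  [with Z_2=-4, Z_1=4]  = -4
Z_5 = 2Z_3 + 2Z_2 + Z_4  [with Z_3=-4, Z_2=-4, Z_4=-2]  = -18

-18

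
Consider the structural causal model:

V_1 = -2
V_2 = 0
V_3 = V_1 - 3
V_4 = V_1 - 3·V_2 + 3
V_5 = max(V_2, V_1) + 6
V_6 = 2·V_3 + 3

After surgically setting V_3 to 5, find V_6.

13

The intervention breaks the incoming arrows to V_3: V_3 = V_1 - 3 no longer applies, and V_3 = 5.
V_6 = 2·V_3 + 3  [with V_3=5]  = 13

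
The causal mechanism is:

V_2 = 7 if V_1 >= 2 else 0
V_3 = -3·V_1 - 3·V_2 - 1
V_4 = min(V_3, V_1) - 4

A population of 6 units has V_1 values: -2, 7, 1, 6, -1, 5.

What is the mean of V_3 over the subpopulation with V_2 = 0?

E[V_3|V_2=0] averages over only the 3 units with V_2=0 (V_1 = -2, 1, -1): V_3 = 5, -4, 2, mean 1.

1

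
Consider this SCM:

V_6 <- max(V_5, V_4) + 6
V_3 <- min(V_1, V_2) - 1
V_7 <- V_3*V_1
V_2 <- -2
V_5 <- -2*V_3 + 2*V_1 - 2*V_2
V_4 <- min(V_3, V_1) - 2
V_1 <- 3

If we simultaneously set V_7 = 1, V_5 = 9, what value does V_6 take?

15

Setting V_7 = 1, V_5 = 9 by intervention discards those variables' equations.
V_3 = min(V_1, V_2) - 1  [with V_1=3, V_2=-2]  = -3
V_4 = min(V_3, V_1) - 2  [with V_3=-3, V_1=3]  = -5
V_6 = max(V_5, V_4) + 6  [with V_5=9, V_4=-5]  = 15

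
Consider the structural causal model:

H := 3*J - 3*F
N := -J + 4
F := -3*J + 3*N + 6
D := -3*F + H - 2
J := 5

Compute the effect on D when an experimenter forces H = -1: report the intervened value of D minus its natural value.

Intervening sets H = -1 and removes its equation (H := 3*J - 3*F).
N = -J + 4  [with J=5]  = -1
F = -3*J + 3*N + 6  [with J=5, N=-1]  = -12
D = -3*F + H - 2  [with F=-12, H=-1]  = 33
Without intervention: N = -J + 4  [with J=5]  = -1; F = -3*J + 3*N + 6  [with J=5, N=-1]  = -12; H = 3*J - 3*F  [with J=5, F=-12]  = 51; D = -3*F + H - 2  [with F=-12, H=51]  = 85.
Change = 33 − 85 = -52.

-52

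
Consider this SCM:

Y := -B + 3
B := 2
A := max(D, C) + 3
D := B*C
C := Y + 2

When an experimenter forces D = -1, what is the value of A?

6

Intervening sets D = -1 and removes its equation (D := B*C).
Y = -B + 3  [with B=2]  = 1
C = Y + 2  [with Y=1]  = 3
A = max(D, C) + 3  [with D=-1, C=3]  = 6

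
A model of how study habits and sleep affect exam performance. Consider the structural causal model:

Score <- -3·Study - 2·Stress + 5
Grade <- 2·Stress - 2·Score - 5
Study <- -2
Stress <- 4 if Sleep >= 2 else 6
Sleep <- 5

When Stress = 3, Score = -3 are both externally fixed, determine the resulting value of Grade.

7

Setting Stress = 3, Score = -3 by intervention discards those variables' equations.
Grade = 2·Stress - 2·Score - 5  [with Stress=3, Score=-3]  = 7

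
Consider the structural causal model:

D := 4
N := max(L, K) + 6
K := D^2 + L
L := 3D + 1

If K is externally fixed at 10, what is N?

The intervention breaks the incoming arrows to K: K := D^2 + L no longer applies, and K = 10.
L = 3D + 1  [with D=4]  = 13
N = max(L, K) + 6  [with L=13, K=10]  = 19

19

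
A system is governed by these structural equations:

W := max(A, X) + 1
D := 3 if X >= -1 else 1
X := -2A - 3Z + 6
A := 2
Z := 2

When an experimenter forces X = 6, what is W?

7

do(X=6) replaces the equation X := -2A - 3Z + 6 with the constant X = 6.
W = max(A, X) + 1  [with A=2, X=6]  = 7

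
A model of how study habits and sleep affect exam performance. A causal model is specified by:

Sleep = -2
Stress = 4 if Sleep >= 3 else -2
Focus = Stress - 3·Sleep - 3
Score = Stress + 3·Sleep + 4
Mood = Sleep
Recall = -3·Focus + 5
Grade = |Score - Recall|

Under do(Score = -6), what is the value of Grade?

The intervention breaks the incoming arrows to Score: Score = Stress + 3·Sleep + 4 no longer applies, and Score = -6.
Stress = 4 if Sleep >= 3 else -2  [with Sleep=-2]  = -2
Focus = Stress - 3·Sleep - 3  [with Stress=-2, Sleep=-2]  = 1
Recall = -3·Focus + 5  [with Focus=1]  = 2
Grade = |Score - Recall|  [with Score=-6, Recall=2]  = 8

8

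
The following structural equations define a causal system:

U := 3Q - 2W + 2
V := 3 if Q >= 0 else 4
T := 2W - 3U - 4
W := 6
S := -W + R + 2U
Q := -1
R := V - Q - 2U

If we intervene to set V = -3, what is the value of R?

24

Intervening sets V = -3 and removes its equation (V := 3 if Q >= 0 else 4).
U = 3Q - 2W + 2  [with Q=-1, W=6]  = -13
R = V - Q - 2U  [with V=-3, Q=-1, U=-13]  = 24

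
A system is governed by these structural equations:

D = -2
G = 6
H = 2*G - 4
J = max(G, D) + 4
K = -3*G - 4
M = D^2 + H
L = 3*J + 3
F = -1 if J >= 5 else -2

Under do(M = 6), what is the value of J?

do(M=6) replaces the equation M = D^2 + H with the constant M = 6.
No directed path runs from M to J, so J keeps its natural value.
J = max(G, D) + 4  [with G=6, D=-2]  = 10

10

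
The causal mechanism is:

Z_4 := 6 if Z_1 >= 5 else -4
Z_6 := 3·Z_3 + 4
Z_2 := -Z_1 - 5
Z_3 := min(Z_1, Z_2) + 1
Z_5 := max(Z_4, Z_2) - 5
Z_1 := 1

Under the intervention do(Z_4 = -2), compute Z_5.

-7

Intervening sets Z_4 = -2 and removes its equation (Z_4 := 6 if Z_1 >= 5 else -4).
Z_2 = -Z_1 - 5  [with Z_1=1]  = -6
Z_5 = max(Z_4, Z_2) - 5  [with Z_4=-2, Z_2=-6]  = -7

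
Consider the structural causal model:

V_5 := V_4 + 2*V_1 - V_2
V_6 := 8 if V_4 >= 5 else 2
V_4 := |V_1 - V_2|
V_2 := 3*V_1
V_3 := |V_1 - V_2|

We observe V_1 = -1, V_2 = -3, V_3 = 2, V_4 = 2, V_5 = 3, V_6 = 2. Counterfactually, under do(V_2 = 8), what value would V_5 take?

-1

do(V_2=8) replaces the equation V_2 := 3*V_1 with the constant V_2 = 8.
V_4 = |V_1 - V_2|  [with V_1=-1, V_2=8]  = 9
V_5 = V_4 + 2*V_1 - V_2  [with V_4=9, V_1=-1, V_2=8]  = -1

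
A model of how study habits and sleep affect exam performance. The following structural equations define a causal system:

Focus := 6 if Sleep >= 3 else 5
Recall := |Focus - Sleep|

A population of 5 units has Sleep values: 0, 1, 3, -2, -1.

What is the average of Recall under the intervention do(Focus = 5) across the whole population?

Under do(Focus=5), Focus's equation is replaced by Focus=5 for every unit. Per-unit Recall: 5, 4, 2, 7, 6. Mean = 4.8.

4.8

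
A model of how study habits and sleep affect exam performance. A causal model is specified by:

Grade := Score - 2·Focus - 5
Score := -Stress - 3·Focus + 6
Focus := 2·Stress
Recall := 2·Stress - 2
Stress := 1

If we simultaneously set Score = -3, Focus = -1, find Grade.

-6

Setting Score = -3, Focus = -1 by intervention discards those variables' equations.
Grade = Score - 2·Focus - 5  [with Score=-3, Focus=-1]  = -6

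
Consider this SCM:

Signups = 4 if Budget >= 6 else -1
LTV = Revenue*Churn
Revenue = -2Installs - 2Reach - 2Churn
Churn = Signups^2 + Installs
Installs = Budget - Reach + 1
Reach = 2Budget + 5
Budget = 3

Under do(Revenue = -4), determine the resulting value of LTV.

24

Intervening sets Revenue = -4 and removes its equation (Revenue = -2Installs - 2Reach - 2Churn).
Reach = 2Budget + 5  [with Budget=3]  = 11
Installs = Budget - Reach + 1  [with Budget=3, Reach=11]  = -7
Signups = 4 if Budget >= 6 else -1  [with Budget=3]  = -1
Churn = Signups^2 + Installs  [with Signups=-1, Installs=-7]  = -6
LTV = Revenue*Churn  [with Revenue=-4, Churn=-6]  = 24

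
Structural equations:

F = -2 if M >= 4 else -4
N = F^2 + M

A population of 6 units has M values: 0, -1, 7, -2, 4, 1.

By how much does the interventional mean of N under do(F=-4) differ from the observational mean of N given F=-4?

2

Every unit gets F=-4 under the intervention. N values become 16, 15, 23, 14, 20, 17; E[N|do(F=-4)] = 17.5.
Observing F=-4 restricts to units where F's equation naturally yields -4: M ∈ {0, -1, -2, 1}. In that subpopulation N = 16, 15, 14, 17, mean 15.5.
Difference = 17.5 − 15.5 = 2.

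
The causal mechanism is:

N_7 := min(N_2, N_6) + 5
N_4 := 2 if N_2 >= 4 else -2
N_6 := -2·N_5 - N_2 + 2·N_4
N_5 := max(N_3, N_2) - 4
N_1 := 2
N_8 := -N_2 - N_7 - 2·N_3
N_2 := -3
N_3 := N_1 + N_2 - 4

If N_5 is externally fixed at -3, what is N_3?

do(N_5=-3) replaces the equation N_5 := max(N_3, N_2) - 4 with the constant N_5 = -3.
N_3 is not downstream of the intervention, so its value is determined by the original equations.
N_3 = N_1 + N_2 - 4  [with N_1=2, N_2=-3]  = -5

-5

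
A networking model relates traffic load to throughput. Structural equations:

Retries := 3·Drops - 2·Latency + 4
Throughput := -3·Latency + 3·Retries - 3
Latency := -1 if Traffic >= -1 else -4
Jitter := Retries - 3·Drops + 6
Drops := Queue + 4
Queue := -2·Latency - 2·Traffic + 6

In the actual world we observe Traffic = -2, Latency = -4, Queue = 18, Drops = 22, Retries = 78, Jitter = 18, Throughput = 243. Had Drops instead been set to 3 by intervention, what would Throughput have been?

The intervention breaks the incoming arrows to Drops: Drops := Queue + 4 no longer applies, and Drops = 3.
Latency = -1 if Traffic >= -1 else -4  [with Traffic=-2]  = -4
Retries = 3·Drops - 2·Latency + 4  [with Drops=3, Latency=-4]  = 21
Throughput = -3·Latency + 3·Retries - 3  [with Latency=-4, Retries=21]  = 72

72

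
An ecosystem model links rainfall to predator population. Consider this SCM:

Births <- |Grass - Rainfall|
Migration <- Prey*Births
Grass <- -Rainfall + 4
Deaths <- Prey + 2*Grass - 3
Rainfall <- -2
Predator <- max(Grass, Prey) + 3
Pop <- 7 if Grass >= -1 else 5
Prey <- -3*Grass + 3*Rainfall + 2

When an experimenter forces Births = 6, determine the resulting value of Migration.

Under do(Births=6), the mechanism Births <- |Grass - Rainfall| is discarded; Births is fixed at 6.
Grass = -Rainfall + 4  [with Rainfall=-2]  = 6
Prey = -3*Grass + 3*Rainfall + 2  [with Grass=6, Rainfall=-2]  = -22
Migration = Prey*Births  [with Prey=-22, Births=6]  = -132

-132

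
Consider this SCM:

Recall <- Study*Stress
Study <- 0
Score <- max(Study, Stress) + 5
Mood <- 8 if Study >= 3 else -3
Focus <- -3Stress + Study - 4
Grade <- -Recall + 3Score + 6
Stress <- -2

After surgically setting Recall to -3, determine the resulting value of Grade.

Intervening sets Recall = -3 and removes its equation (Recall <- Study*Stress).
Score = max(Study, Stress) + 5  [with Study=0, Stress=-2]  = 5
Grade = -Recall + 3Score + 6  [with Recall=-3, Score=5]  = 24

24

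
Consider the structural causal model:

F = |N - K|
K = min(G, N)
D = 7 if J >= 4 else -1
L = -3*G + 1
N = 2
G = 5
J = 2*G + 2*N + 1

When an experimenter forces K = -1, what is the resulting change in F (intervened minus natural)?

3

The intervention breaks the incoming arrows to K: K = min(G, N) no longer applies, and K = -1.
F = |N - K|  [with N=2, K=-1]  = 3
Without intervention: K = min(G, N)  [with G=5, N=2]  = 2; F = |N - K|  [with N=2, K=2]  = 0.
Change = 3 − 0 = 3.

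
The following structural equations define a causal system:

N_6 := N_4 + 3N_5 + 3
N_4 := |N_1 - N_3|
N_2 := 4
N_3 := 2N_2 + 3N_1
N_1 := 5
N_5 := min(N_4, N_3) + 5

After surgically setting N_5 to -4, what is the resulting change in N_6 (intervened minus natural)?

The intervention breaks the incoming arrows to N_5: N_5 := min(N_4, N_3) + 5 no longer applies, and N_5 = -4.
N_3 = 2N_2 + 3N_1  [with N_2=4, N_1=5]  = 23
N_4 = |N_1 - N_3|  [with N_1=5, N_3=23]  = 18
N_6 = N_4 + 3N_5 + 3  [with N_4=18, N_5=-4]  = 9
Without intervention: N_3 = 2N_2 + 3N_1  [with N_2=4, N_1=5]  = 23; N_4 = |N_1 - N_3|  [with N_1=5, N_3=23]  = 18; N_5 = min(N_4, N_3) + 5  [with N_4=18, N_3=23]  = 23; N_6 = N_4 + 3N_5 + 3  [with N_4=18, N_5=23]  = 90.
Change = 9 − 90 = -81.

-81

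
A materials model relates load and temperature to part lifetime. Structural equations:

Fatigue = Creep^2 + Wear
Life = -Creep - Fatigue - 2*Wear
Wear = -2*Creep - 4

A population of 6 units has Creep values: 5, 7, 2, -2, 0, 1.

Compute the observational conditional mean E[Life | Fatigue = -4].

Conditioning on Fatigue=-4 selects the 2 unit(s) with Creep ∈ {2, 0}. Their Life values: 18, 12. Mean = 15.

15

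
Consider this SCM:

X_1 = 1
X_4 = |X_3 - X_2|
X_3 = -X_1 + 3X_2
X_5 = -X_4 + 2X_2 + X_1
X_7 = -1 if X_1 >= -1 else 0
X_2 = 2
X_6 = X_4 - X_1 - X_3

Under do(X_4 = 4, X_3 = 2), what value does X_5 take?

The joint intervention fixes X_4 = 4, X_3 = 2, removing each variable's own equation.
X_5 = -X_4 + 2X_2 + X_1  [with X_4=4, X_2=2, X_1=1]  = 1

1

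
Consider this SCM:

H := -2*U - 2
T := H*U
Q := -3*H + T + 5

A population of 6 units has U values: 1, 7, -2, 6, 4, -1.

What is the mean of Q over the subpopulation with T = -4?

Conditioning on T=-4 selects the 2 unit(s) with U ∈ {1, -2}. Their Q values: 13, -5. Mean = 4.

4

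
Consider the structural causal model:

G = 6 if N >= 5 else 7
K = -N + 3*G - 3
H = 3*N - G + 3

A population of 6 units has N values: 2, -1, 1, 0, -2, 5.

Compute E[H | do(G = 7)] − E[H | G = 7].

The intervention sets G=7 in all 6 units regardless of N. Recomputing H per unit gives 2, -7, -1, -4, -10, 11; average -1.5.
Observing G=7 restricts to units where G's equation naturally yields 7: N ∈ {2, -1, 1, 0, -2}. In that subpopulation H = 2, -7, -1, -4, -10, mean -4.
Difference = -1.5 − (-4) = 2.5.

2.5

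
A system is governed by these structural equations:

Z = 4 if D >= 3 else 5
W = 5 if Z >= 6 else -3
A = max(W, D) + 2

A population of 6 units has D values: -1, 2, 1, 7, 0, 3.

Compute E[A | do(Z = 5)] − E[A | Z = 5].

Under do(Z=5), Z's equation is replaced by Z=5 for every unit. Per-unit A: 1, 4, 3, 9, 2, 5. Mean = 4.
Conditioning on Z=5 selects the 4 unit(s) with D ∈ {-1, 2, 1, 0}. Their A values: 1, 4, 3, 2. Mean = 2.5.
Difference = 4 − 2.5 = 1.5.

1.5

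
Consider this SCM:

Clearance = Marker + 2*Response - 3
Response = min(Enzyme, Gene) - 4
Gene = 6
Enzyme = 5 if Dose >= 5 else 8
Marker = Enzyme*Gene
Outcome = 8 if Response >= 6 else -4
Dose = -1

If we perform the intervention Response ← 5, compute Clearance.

55

The intervention breaks the incoming arrows to Response: Response = min(Enzyme, Gene) - 4 no longer applies, and Response = 5.
Enzyme = 5 if Dose >= 5 else 8  [with Dose=-1]  = 8
Marker = Enzyme*Gene  [with Enzyme=8, Gene=6]  = 48
Clearance = Marker + 2*Response - 3  [with Marker=48, Response=5]  = 55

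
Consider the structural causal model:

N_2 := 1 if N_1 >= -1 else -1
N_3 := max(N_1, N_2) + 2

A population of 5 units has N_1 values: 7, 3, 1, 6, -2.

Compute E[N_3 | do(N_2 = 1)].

5.6

The intervention sets N_2=1 in all 5 units regardless of N_1. Recomputing N_3 per unit gives 9, 5, 3, 8, 3; average 5.6.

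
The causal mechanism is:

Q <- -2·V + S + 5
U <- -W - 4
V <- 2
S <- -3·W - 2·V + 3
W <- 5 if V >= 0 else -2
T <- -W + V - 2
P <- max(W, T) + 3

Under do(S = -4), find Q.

Under do(S=-4), the mechanism S <- -3·W - 2·V + 3 is discarded; S is fixed at -4.
Q = -2·V + S + 5  [with V=2, S=-4]  = -3

-3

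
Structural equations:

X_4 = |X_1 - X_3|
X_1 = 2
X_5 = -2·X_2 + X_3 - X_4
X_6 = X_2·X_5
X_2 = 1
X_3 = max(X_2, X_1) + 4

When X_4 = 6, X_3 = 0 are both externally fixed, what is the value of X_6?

The joint intervention fixes X_4 = 6, X_3 = 0, removing each variable's own equation.
X_5 = -2·X_2 + X_3 - X_4  [with X_2=1, X_3=0, X_4=6]  = -8
X_6 = X_2·X_5  [with X_2=1, X_5=-8]  = -8

-8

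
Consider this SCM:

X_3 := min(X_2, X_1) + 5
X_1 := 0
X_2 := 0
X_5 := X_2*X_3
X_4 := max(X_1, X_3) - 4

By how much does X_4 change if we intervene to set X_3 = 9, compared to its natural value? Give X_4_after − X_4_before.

4

The intervention breaks the incoming arrows to X_3: X_3 := min(X_2, X_1) + 5 no longer applies, and X_3 = 9.
X_4 = max(X_1, X_3) - 4  [with X_1=0, X_3=9]  = 5
Without intervention: X_3 = min(X_2, X_1) + 5  [with X_2=0, X_1=0]  = 5; X_4 = max(X_1, X_3) - 4  [with X_1=0, X_3=5]  = 1.
Change = 5 − 1 = 4.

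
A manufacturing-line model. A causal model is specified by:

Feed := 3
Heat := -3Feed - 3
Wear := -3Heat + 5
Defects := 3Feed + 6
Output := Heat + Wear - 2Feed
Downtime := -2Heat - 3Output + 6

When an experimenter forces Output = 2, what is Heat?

-12

Under do(Output=2), the mechanism Output := Heat + Wear - 2Feed is discarded; Output is fixed at 2.
No directed path runs from Output to Heat, so Heat keeps its natural value.
Heat = -3Feed - 3  [with Feed=3]  = -12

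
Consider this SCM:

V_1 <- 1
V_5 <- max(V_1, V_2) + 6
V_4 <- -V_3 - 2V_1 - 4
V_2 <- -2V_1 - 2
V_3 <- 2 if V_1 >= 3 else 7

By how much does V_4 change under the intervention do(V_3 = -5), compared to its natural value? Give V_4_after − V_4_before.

The intervention breaks the incoming arrows to V_3: V_3 <- 2 if V_1 >= 3 else 7 no longer applies, and V_3 = -5.
V_4 = -V_3 - 2V_1 - 4  [with V_3=-5, V_1=1]  = -1
Without intervention: V_3 = 2 if V_1 >= 3 else 7  [with V_1=1]  = 7; V_4 = -V_3 - 2V_1 - 4  [with V_3=7, V_1=1]  = -13.
Change = -1 − (-13) = 12.

12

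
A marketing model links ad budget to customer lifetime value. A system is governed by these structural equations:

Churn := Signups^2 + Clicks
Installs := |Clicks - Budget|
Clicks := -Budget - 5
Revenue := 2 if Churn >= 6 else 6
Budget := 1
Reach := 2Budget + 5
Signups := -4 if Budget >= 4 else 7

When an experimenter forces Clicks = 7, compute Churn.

56

The intervention breaks the incoming arrows to Clicks: Clicks := -Budget - 5 no longer applies, and Clicks = 7.
Signups = -4 if Budget >= 4 else 7  [with Budget=1]  = 7
Churn = Signups^2 + Clicks  [with Signups=7, Clicks=7]  = 56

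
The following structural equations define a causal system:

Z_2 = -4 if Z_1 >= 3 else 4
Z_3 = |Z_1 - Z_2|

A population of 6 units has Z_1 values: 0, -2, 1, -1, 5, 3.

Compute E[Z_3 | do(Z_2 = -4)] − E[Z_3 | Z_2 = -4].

The intervention sets Z_2=-4 in all 6 units regardless of Z_1. Recomputing Z_3 per unit gives 4, 2, 5, 3, 9, 7; average 5.
E[Z_3|Z_2=-4] averages over only the 2 units with Z_2=-4 (Z_1 = 5, 3): Z_3 = 9, 7, mean 8.
Difference = 5 − 8 = -3.

-3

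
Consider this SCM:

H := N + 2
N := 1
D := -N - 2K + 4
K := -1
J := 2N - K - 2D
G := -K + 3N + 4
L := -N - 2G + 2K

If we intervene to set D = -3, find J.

9

Under do(D=-3), the mechanism D := -N - 2K + 4 is discarded; D is fixed at -3.
J = 2N - K - 2D  [with N=1, K=-1, D=-3]  = 9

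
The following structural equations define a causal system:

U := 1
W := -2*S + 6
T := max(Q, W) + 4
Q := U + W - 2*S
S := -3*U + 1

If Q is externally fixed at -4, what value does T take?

Intervening sets Q = -4 and removes its equation (Q := U + W - 2*S).
S = -3*U + 1  [with U=1]  = -2
W = -2*S + 6  [with S=-2]  = 10
T = max(Q, W) + 4  [with Q=-4, W=10]  = 14

14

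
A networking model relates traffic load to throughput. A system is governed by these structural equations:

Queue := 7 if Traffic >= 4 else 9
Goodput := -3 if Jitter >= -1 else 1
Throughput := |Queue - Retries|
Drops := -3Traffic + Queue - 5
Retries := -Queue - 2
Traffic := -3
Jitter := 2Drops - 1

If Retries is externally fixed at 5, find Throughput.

Under do(Retries=5), the mechanism Retries := -Queue - 2 is discarded; Retries is fixed at 5.
Queue = 7 if Traffic >= 4 else 9  [with Traffic=-3]  = 9
Throughput = |Queue - Retries|  [with Queue=9, Retries=5]  = 4

4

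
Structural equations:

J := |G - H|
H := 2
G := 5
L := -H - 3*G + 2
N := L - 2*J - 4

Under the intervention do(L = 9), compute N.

-1

Intervening sets L = 9 and removes its equation (L := -H - 3*G + 2).
J = |G - H|  [with G=5, H=2]  = 3
N = L - 2*J - 4  [with L=9, J=3]  = -1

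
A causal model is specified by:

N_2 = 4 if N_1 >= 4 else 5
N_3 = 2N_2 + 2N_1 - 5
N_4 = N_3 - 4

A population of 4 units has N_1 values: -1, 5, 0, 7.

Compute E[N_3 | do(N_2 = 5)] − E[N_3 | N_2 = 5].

The intervention sets N_2=5 in all 4 units regardless of N_1. Recomputing N_3 per unit gives 3, 15, 5, 19; average 10.5.
Conditioning on N_2=5 selects the 2 unit(s) with N_1 ∈ {-1, 0}. Their N_3 values: 3, 5. Mean = 4.
Difference = 10.5 − 4 = 6.5.

6.5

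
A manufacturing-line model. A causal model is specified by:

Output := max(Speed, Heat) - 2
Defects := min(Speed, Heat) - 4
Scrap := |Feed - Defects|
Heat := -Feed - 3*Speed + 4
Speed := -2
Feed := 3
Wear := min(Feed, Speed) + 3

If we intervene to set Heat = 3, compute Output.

The intervention breaks the incoming arrows to Heat: Heat := -Feed - 3*Speed + 4 no longer applies, and Heat = 3.
Output = max(Speed, Heat) - 2  [with Speed=-2, Heat=3]  = 1

1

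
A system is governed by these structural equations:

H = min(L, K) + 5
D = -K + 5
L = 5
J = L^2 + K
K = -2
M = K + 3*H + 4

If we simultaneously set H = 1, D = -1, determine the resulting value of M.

The joint intervention fixes H = 1, D = -1, removing each variable's own equation.
M = K + 3*H + 4  [with K=-2, H=1]  = 5

5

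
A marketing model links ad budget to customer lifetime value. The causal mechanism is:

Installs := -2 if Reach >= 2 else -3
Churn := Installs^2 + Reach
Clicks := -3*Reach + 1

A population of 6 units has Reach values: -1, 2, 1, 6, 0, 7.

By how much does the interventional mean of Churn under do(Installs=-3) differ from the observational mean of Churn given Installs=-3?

2.5

Under do(Installs=-3), Installs's equation is replaced by Installs=-3 for every unit. Per-unit Churn: 8, 11, 10, 15, 9, 16. Mean = 11.5.
Conditioning on Installs=-3 selects the 3 unit(s) with Reach ∈ {-1, 1, 0}. Their Churn values: 8, 10, 9. Mean = 9.
Difference = 11.5 − 9 = 2.5.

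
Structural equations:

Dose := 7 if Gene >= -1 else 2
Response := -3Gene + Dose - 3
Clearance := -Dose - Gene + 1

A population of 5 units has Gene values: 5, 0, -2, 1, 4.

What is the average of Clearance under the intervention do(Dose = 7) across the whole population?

-7.6

do(Dose=7) breaks Dose's dependence on Gene. With Dose=7 fixed, Clearance across the units is -11, -6, -4, -7, -10, mean -7.6.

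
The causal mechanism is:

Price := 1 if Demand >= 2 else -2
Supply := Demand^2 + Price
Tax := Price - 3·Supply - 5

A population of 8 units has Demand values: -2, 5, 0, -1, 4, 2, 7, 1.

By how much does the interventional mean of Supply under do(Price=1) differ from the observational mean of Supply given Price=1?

-11

Every unit gets Price=1 under the intervention. Supply values become 5, 26, 1, 2, 17, 5, 50, 2; E[Supply|do(Price=1)] = 13.5.
E[Supply|Price=1] averages over only the 4 units with Price=1 (Demand = 5, 4, 2, 7): Supply = 26, 17, 5, 50, mean 24.5.
Difference = 13.5 − 24.5 = -11.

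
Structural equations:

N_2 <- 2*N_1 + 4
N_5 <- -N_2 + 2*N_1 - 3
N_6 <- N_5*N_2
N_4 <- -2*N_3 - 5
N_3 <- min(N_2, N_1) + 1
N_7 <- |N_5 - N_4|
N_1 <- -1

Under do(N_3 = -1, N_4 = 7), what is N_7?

14

Under do(N_3 = -1, N_4 = 7), each intervened variable's structural equation is replaced by its fixed value.
N_2 = 2*N_1 + 4  [with N_1=-1]  = 2
N_5 = -N_2 + 2*N_1 - 3  [with N_2=2, N_1=-1]  = -7
N_7 = |N_5 - N_4|  [with N_5=-7, N_4=7]  = 14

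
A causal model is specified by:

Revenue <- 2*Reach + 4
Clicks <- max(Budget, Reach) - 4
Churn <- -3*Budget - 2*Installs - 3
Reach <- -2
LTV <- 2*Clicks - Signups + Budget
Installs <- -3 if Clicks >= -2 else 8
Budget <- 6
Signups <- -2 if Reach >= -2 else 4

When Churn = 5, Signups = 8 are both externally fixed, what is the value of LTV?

Under do(Churn = 5, Signups = 8), each intervened variable's structural equation is replaced by its fixed value.
Clicks = max(Budget, Reach) - 4  [with Budget=6, Reach=-2]  = 2
LTV = 2*Clicks - Signups + Budget  [with Clicks=2, Signups=8, Budget=6]  = 2

2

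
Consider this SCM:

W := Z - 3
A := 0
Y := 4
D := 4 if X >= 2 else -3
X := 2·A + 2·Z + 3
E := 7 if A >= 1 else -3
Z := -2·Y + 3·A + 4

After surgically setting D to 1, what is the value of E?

Under do(D=1), the mechanism D := 4 if X >= 2 else -3 is discarded; D is fixed at 1.
Since E is not a descendant of the intervened variable, it is unaffected.
E = 7 if A >= 1 else -3  [with A=0]  = -3

-3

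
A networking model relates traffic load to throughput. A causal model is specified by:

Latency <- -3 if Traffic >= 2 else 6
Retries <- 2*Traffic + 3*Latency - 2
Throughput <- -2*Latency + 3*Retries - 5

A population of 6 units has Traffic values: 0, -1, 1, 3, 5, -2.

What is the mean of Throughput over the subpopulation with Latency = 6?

Conditioning on Latency=6 selects the 4 unit(s) with Traffic ∈ {0, -1, 1, -2}. Their Throughput values: 31, 25, 37, 19. Mean = 28.

28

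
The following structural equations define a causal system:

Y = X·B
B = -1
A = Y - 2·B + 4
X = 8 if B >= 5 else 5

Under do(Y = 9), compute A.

The intervention breaks the incoming arrows to Y: Y = X·B no longer applies, and Y = 9.
A = Y - 2·B + 4  [with Y=9, B=-1]  = 15

15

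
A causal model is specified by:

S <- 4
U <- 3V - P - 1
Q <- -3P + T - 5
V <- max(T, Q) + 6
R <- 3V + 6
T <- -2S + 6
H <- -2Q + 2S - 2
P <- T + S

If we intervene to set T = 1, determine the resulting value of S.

4

Under do(T=1), the mechanism T <- -2S + 6 is discarded; T is fixed at 1.
S is not downstream of the intervention, so its value is determined by the original equations.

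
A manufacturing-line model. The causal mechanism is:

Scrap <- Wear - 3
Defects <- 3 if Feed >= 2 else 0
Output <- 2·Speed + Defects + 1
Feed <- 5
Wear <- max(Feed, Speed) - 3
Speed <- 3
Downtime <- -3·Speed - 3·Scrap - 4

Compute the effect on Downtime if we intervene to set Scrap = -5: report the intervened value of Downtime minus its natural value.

Under do(Scrap=-5), the mechanism Scrap <- Wear - 3 is discarded; Scrap is fixed at -5.
Downtime = -3·Speed - 3·Scrap - 4  [with Speed=3, Scrap=-5]  = 2
Without intervention: Wear = max(Feed, Speed) - 3  [with Feed=5, Speed=3]  = 2; Scrap = Wear - 3  [with Wear=2]  = -1; Downtime = -3·Speed - 3·Scrap - 4  [with Speed=3, Scrap=-1]  = -10.
Change = 2 − (-10) = 12.

12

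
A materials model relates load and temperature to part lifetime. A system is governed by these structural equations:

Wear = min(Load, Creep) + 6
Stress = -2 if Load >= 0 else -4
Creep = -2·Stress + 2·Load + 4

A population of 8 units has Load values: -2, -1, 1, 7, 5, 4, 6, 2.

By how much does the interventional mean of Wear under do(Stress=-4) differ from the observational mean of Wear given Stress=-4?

Under do(Stress=-4), Stress's equation is replaced by Stress=-4 for every unit. Per-unit Wear: 4, 5, 7, 13, 11, 10, 12, 8. Mean = 8.75.
Conditioning on Stress=-4 selects the 2 unit(s) with Load ∈ {-2, -1}. Their Wear values: 4, 5. Mean = 4.5.
Difference = 8.75 − 4.5 = 4.25.

4.25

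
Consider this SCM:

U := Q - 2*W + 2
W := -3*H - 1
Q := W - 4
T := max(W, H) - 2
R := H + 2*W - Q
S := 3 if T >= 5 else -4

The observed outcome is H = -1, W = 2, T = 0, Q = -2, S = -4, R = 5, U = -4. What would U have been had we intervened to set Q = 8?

6

The intervention breaks the incoming arrows to Q: Q := W - 4 no longer applies, and Q = 8.
W = -3*H - 1  [with H=-1]  = 2
U = Q - 2*W + 2  [with Q=8, W=2]  = 6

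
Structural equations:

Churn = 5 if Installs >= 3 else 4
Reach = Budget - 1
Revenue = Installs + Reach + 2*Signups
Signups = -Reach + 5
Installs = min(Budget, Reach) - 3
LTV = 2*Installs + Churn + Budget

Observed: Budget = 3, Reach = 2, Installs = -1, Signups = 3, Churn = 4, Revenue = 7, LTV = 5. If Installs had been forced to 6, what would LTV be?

The intervention breaks the incoming arrows to Installs: Installs = min(Budget, Reach) - 3 no longer applies, and Installs = 6.
Churn = 5 if Installs >= 3 else 4  [with Installs=6]  = 5
LTV = 2*Installs + Churn + Budget  [with Installs=6, Churn=5, Budget=3]  = 20

20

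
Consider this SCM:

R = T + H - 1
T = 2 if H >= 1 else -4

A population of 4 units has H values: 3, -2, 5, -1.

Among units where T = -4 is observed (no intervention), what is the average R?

-6.5

Observing T=-4 restricts to units where T's equation naturally yields -4: H ∈ {-2, -1}. In that subpopulation R = -7, -6, mean -6.5.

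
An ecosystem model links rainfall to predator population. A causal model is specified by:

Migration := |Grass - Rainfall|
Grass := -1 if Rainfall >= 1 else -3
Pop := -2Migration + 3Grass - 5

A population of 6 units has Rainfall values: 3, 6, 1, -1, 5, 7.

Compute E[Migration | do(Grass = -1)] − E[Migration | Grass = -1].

-0.9

Under do(Grass=-1), Grass's equation is replaced by Grass=-1 for every unit. Per-unit Migration: 4, 7, 2, 0, 6, 8. Mean = 4.5.
Observing Grass=-1 restricts to units where Grass's equation naturally yields -1: Rainfall ∈ {3, 6, 1, 5, 7}. In that subpopulation Migration = 4, 7, 2, 6, 8, mean 5.4.
Difference = 4.5 − 5.4 = -0.9.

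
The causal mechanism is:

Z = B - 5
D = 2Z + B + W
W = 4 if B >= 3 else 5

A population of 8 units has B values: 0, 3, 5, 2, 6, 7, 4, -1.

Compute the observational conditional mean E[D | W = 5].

E[D|W=5] averages over only the 3 units with W=5 (B = 0, 2, -1): D = -5, 1, -8, mean -4.

-4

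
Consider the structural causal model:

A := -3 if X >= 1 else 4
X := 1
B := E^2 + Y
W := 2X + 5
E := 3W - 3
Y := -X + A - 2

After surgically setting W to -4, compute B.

219

The intervention breaks the incoming arrows to W: W := 2X + 5 no longer applies, and W = -4.
A = -3 if X >= 1 else 4  [with X=1]  = -3
Y = -X + A - 2  [with X=1, A=-3]  = -6
E = 3W - 3  [with W=-4]  = -15
B = E^2 + Y  [with E=-15, Y=-6]  = 219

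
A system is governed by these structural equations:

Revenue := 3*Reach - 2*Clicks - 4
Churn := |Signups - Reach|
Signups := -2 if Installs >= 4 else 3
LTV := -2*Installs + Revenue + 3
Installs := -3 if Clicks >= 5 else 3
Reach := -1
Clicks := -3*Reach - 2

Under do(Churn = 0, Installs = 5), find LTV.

-16

The joint intervention fixes Churn = 0, Installs = 5, removing each variable's own equation.
Clicks = -3*Reach - 2  [with Reach=-1]  = 1
Revenue = 3*Reach - 2*Clicks - 4  [with Reach=-1, Clicks=1]  = -9
LTV = -2*Installs + Revenue + 3  [with Installs=5, Revenue=-9]  = -16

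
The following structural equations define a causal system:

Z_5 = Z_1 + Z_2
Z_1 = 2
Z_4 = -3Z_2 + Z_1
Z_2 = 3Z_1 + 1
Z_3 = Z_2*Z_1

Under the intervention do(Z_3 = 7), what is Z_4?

The intervention breaks the incoming arrows to Z_3: Z_3 = Z_2*Z_1 no longer applies, and Z_3 = 7.
Z_4 is not downstream of the intervention, so its value is determined by the original equations.
Z_2 = 3Z_1 + 1  [with Z_1=2]  = 7
Z_4 = -3Z_2 + Z_1  [with Z_2=7, Z_1=2]  = -19

-19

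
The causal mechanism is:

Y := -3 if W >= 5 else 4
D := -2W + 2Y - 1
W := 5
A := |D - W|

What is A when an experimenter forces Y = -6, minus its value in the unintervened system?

Under do(Y=-6), the mechanism Y := -3 if W >= 5 else 4 is discarded; Y is fixed at -6.
D = -2W + 2Y - 1  [with W=5, Y=-6]  = -23
A = |D - W|  [with D=-23, W=5]  = 28
Without intervention: Y = -3 if W >= 5 else 4  [with W=5]  = -3; D = -2W + 2Y - 1  [with W=5, Y=-3]  = -17; A = |D - W|  [with D=-17, W=5]  = 22.
Change = 28 − 22 = 6.

6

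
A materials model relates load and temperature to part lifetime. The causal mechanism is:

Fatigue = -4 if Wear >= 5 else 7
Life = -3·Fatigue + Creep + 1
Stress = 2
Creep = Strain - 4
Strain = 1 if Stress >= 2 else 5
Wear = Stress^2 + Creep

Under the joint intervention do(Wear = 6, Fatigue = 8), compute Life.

The joint intervention fixes Wear = 6, Fatigue = 8, removing each variable's own equation.
Strain = 1 if Stress >= 2 else 5  [with Stress=2]  = 1
Creep = Strain - 4  [with Strain=1]  = -3
Life = -3·Fatigue + Creep + 1  [with Fatigue=8, Creep=-3]  = -26

-26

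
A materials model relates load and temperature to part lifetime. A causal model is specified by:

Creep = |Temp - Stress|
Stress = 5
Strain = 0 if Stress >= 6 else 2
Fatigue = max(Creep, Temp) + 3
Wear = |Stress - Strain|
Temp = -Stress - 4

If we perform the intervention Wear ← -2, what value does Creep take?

14

The intervention breaks the incoming arrows to Wear: Wear = |Stress - Strain| no longer applies, and Wear = -2.
Since Creep is not a descendant of the intervened variable, it is unaffected.
Temp = -Stress - 4  [with Stress=5]  = -9
Creep = |Temp - Stress|  [with Temp=-9, Stress=5]  = 14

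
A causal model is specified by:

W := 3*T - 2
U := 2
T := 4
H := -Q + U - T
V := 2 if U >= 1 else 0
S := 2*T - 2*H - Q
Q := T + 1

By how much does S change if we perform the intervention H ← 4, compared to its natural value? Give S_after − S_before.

-22

The intervention breaks the incoming arrows to H: H := -Q + U - T no longer applies, and H = 4.
Q = T + 1  [with T=4]  = 5
S = 2*T - 2*H - Q  [with T=4, H=4, Q=5]  = -5
Without intervention: Q = T + 1  [with T=4]  = 5; H = -Q + U - T  [with Q=5, U=2, T=4]  = -7; S = 2*T - 2*H - Q  [with T=4, H=-7, Q=5]  = 17.
Change = -5 − 17 = -22.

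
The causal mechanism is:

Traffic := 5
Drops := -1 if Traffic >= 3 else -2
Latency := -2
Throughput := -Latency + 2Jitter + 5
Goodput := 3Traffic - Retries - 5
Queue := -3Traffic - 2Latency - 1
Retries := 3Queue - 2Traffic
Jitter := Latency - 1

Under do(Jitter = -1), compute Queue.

do(Jitter=-1) replaces the equation Jitter := Latency - 1 with the constant Jitter = -1.
Queue is not downstream of the intervention, so its value is determined by the original equations.
Queue = -3Traffic - 2Latency - 1  [with Traffic=5, Latency=-2]  = -12

-12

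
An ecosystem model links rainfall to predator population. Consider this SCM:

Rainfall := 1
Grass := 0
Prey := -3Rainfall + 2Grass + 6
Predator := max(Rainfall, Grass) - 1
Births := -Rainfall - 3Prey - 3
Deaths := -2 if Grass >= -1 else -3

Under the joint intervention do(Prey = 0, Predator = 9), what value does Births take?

-4

Setting Prey = 0, Predator = 9 by intervention discards those variables' equations.
Births = -Rainfall - 3Prey - 3  [with Rainfall=1, Prey=0]  = -4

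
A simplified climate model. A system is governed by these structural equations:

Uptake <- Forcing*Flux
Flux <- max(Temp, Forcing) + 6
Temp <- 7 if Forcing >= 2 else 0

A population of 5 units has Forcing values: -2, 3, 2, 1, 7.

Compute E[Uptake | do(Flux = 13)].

28.6

Under do(Flux=13), Flux's equation is replaced by Flux=13 for every unit. Per-unit Uptake: -26, 39, 26, 13, 91. Mean = 28.6.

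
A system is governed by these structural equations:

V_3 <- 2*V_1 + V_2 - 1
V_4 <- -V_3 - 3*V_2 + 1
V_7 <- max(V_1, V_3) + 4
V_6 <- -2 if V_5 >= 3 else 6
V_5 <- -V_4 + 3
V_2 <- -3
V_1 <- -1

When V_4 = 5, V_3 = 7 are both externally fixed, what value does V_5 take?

The joint intervention fixes V_4 = 5, V_3 = 7, removing each variable's own equation.
V_5 = -V_4 + 3  [with V_4=5]  = -2

-2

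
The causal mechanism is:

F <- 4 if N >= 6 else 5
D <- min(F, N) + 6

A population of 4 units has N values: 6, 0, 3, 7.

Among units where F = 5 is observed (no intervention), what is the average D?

Conditioning on F=5 selects the 2 unit(s) with N ∈ {0, 3}. Their D values: 6, 9. Mean = 7.5.

7.5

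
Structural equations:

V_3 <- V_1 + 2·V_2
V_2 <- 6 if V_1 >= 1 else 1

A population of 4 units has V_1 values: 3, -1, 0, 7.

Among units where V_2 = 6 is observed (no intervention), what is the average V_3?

E[V_3|V_2=6] averages over only the 2 units with V_2=6 (V_1 = 3, 7): V_3 = 15, 19, mean 17.

17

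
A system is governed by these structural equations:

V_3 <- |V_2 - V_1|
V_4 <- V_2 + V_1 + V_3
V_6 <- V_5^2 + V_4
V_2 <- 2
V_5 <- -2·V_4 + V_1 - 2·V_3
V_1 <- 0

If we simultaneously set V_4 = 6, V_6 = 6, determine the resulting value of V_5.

-16

Setting V_4 = 6, V_6 = 6 by intervention discards those variables' equations.
V_3 = |V_2 - V_1|  [with V_2=2, V_1=0]  = 2
V_5 = -2·V_4 + V_1 - 2·V_3  [with V_4=6, V_1=0, V_3=2]  = -16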